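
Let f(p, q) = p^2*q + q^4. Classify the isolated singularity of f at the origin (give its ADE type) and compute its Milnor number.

Type D5, Milnor number mu = 5.

The Hessian of f at 0 has rank 0. Corank 2; j^3 = p^2*q has shape L^2 M (L != M), so D-series; mu = 5 gives D_5.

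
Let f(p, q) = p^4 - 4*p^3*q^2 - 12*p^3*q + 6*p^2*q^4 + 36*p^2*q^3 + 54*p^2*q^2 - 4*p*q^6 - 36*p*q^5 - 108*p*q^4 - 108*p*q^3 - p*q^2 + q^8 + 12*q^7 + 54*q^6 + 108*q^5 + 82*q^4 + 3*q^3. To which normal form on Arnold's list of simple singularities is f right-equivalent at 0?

D_5

The Hessian of f at 0 is [[0, 0], [0, 0]] with rank 0, so corank 2. A Groebner basis of the Jacobian ideal J(f) in C{p,q} is {p^3 - q^2/4, q^3, p*q - 3*q^2}; counting standard monomials gives mu = 5. Corank 2; j^3 = -q^2*(p - 3*q) has shape L^2 M (L != M), so D-series; mu = 5 gives D_5.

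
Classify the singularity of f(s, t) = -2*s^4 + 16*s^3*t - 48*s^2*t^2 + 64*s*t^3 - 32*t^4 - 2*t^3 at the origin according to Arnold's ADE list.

The Hessian of f at 0 has rank 0. Corank 2; j^3 = -2*t^3 is a perfect cube, so E-series; the 4-jet and mu = 6 give E_6.

E6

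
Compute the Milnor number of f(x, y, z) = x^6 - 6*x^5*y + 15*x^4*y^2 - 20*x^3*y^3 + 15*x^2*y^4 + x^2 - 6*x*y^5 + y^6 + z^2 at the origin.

The Hessian of f at 0 is [[2, 0, 0], [0, 0, 0], [0, 0, 2]] with rank 2, so corank 1. A Groebner basis of the Jacobian ideal J(f) in C{x,y,z} is {y^5, x, z}; counting standard monomials gives mu = 5. Corank 1: A-series; mu = 5 gives A_5.

5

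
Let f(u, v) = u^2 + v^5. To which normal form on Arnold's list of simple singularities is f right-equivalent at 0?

A_4

The Hessian of f at 0 has rank 1. Corank 1: A-series; mu = 4 gives A_4.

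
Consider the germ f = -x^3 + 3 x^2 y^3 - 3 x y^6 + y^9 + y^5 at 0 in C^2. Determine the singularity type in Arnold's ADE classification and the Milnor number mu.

The Hessian of f at 0 has rank 0. Corank 2; j^3 = -x^3 is a perfect cube, so E-series; the 5-jet and mu = 8 give E_8.

Type E8, Milnor number mu = 8.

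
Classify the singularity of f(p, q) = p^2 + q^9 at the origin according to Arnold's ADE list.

A_8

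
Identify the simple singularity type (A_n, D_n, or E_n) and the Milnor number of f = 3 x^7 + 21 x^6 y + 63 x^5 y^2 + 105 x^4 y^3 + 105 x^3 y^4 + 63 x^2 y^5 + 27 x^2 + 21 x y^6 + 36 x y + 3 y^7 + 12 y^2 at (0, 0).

Type A6, Milnor number mu = 6.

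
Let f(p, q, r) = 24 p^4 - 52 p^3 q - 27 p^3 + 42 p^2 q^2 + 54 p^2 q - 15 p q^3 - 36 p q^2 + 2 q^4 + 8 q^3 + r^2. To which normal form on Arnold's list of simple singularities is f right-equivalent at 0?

E7

The Hessian of f at 0 has rank 1. Corank 2; j^3 = -(3*p - 2*q)^3 is a perfect cube, so E-series; the 4-jet and mu = 7 give E_7.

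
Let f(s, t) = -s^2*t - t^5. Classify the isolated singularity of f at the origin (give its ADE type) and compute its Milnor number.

The Hessian of f at 0 has rank 0. Corank 2; j^3 = -s^2*t has shape L^2 M (L != M), so D-series; mu = 6 gives D_6.

Type D_{6}, Milnor number mu = 6.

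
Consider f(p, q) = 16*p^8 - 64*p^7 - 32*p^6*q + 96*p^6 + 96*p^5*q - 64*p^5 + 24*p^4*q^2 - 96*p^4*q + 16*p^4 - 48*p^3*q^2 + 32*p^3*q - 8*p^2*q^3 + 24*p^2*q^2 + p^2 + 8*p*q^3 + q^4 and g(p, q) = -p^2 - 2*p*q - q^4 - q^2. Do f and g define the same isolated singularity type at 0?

Yes.

The Hessian of f at 0 has rank 1. Corank 1: A-series; mu = 3 gives A_3. The Hessian of g at 0 has rank 1. Corank 1: A-series; mu = 3 gives A_3. Both have type A_3, hence right-equivalent.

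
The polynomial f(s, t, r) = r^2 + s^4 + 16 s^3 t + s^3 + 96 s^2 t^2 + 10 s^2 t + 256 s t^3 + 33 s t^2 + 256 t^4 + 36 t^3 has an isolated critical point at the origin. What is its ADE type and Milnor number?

Type D5, Milnor number mu = 5.

The Hessian of f at 0 is [[0, 0, 0], [0, 0, 0], [0, 0, 2]] with rank 1, so corank 2. A Groebner basis of the Jacobian ideal J(f) in C{s,t,r} is {s*t^2 + 3*s*t/4 + 9*t^2/4, -s*t/4 + t^3 - 3*t^2/4, s^2 + 7*s*t + 12*t^2, r}; counting standard monomials gives mu = 5. Corank 2; j^3 = (s + 3*t)^2*(s + 4*t) has shape L^2 M (L != M), so D-series; mu = 5 gives D_5.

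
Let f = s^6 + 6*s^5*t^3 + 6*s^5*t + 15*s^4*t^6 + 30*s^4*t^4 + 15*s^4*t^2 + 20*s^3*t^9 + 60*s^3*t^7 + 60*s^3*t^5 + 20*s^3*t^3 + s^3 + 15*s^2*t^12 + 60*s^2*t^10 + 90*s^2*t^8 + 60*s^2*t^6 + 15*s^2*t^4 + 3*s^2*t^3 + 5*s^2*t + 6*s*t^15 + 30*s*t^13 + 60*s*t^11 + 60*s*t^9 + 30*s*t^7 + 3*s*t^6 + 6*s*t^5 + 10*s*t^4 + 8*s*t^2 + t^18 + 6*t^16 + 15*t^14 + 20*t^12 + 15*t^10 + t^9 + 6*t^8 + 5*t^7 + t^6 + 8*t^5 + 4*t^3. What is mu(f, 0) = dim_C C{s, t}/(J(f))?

7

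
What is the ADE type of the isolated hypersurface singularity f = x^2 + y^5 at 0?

A_4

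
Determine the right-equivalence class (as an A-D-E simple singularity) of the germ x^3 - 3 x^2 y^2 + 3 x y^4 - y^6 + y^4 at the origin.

E_6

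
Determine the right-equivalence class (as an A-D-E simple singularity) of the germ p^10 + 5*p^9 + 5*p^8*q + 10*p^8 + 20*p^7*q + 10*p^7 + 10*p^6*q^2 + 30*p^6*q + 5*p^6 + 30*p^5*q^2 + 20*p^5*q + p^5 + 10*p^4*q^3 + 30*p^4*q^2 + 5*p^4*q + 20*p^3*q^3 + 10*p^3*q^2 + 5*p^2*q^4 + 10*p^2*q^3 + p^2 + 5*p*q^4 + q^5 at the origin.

A4

The Hessian of f at 0 has rank 1. Corank 1: A-series; mu = 4 gives A_4.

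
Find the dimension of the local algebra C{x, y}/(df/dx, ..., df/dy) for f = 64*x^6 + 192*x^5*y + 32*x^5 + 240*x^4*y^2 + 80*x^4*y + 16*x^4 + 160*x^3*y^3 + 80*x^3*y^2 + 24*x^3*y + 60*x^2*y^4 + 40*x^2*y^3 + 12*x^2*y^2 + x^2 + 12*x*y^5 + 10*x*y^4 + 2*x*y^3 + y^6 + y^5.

The Hessian of f at 0 is [[2, 0], [0, 0]] with rank 1, so corank 1. A Groebner basis of the Jacobian ideal J(f) in C{x,y} is {x + y^3, x^2, x*y}; counting standard monomials gives mu = 4. Corank 1: A-series; mu = 4 gives A_4.

4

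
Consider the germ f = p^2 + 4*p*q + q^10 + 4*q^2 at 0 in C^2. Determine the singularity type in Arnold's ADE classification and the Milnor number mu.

Type A9, Milnor number mu = 9.

The Hessian of f at 0 has rank 1. Corank 1: A-series; mu = 9 gives A_9.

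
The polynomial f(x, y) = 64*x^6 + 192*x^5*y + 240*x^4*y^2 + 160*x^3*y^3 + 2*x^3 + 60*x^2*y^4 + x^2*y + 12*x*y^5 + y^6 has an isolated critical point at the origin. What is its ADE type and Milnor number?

Type D_{7}, Milnor number mu = 7.

The Hessian of f at 0 has rank 0. Corank 2; j^3 = x^2*(2*x + y) has shape L^2 M (L != M), so D-series; mu = 7 gives D_7.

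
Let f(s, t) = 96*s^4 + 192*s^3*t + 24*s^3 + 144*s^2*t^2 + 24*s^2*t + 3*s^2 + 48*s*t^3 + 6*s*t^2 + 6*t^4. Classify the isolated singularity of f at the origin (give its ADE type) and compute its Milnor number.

The Hessian of f at 0 is [[6, 0], [0, 0]] with rank 1, so corank 1. A Groebner basis of the Jacobian ideal J(f) in C{s,t} is {s^2, s*t, s + t^2}; counting standard monomials gives mu = 3. Corank 1: A-series; mu = 3 gives A_3.

Type A_3, Milnor number mu = 3.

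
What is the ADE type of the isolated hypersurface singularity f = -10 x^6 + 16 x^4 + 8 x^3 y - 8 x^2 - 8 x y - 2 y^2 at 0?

The Hessian of f at 0 has rank 1. Corank 1: A-series; mu = 5 gives A_5.

A5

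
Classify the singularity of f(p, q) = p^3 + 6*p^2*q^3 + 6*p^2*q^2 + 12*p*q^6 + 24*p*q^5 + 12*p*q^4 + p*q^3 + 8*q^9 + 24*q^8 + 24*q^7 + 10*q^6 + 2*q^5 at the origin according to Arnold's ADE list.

E_{7}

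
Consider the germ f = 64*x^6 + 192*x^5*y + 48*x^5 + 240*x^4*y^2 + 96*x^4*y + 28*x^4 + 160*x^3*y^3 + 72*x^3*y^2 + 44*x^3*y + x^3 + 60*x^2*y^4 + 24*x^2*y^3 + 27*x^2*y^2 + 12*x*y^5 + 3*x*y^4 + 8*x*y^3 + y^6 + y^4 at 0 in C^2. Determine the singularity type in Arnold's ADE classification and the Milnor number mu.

The Hessian of f at 0 is [[0, 0], [0, 0]] with rank 0, so corank 2. A Groebner basis of the Jacobian ideal J(f) in C{x,y} is {x^3, x^2*y, x^2/2 + x*y^2, -3*x^2 + y^3}; counting standard monomials gives mu = 6. Corank 2; j^3 = x^3 is a perfect cube, so E-series; the 4-jet and mu = 6 give E_6.

Type E_{6}, Milnor number mu = 6.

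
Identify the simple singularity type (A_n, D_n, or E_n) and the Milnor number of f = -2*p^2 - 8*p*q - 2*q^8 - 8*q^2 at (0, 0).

Type A_7, Milnor number mu = 7.

The Hessian of f at 0 has rank 1. Corank 1: A-series; mu = 7 gives A_7.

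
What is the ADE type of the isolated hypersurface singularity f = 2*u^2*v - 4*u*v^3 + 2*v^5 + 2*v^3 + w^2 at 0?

The Hessian of f at 0 is [[0, 0, 0], [0, 0, 0], [0, 0, 2]] with rank 1, so corank 2. A Groebner basis of the Jacobian ideal J(f) in C{u,v,w} is {v^3, u^2 + 3*v^2, u*v, w}; counting standard monomials gives mu = 4. Corank 2; j^3 = 2*v*(u^2 + v^2) splits into three distinct lines over C (the quadratic factor has nonzero discriminant), so D_4.

D4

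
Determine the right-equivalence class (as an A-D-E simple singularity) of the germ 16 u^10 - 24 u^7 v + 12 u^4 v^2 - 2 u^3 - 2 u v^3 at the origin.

The Hessian of f at 0 is [[0, 0], [0, 0]] with rank 0, so corank 2. A Groebner basis of the Jacobian ideal J(f) in C{u,v} is {u^3, u*v^2, 3*u^2 + v^3}; counting standard monomials gives mu = 7. Corank 2; j^3 = -2*u^3 is a perfect cube, so E-series; the 4-jet and mu = 7 give E_7.

E_7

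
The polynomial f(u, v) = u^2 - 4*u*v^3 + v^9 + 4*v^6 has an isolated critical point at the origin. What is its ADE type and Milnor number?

The Hessian of f at 0 has rank 1. Corank 1: A-series; mu = 8 gives A_8.

Type A8, Milnor number mu = 8.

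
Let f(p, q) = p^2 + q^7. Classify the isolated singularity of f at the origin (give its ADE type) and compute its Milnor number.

Type A6, Milnor number mu = 6.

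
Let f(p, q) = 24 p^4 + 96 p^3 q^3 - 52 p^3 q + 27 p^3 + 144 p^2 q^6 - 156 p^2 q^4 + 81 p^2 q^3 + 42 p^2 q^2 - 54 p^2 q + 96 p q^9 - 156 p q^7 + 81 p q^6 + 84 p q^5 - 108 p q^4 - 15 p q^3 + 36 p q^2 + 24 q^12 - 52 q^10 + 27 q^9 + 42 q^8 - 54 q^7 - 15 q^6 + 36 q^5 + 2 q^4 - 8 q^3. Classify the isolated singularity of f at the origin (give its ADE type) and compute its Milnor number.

The Hessian of f at 0 is [[0, 0], [0, 0]] with rank 0, so corank 2. A Groebner basis of the Jacobian ideal J(f) in C{p,q} is {19683*p^2/4 - 6561*p*q + q^4 + 27*q^3/4 + 2187*q^2, p^3 + 189*p^2/2 - 126*p*q - q^3/6 + 42*q^2, p^2*q + 405*p^2/4 - 135*p*q - 11*q^3/36 + 45*q^2, 81*p^2 + p*q^2 - 108*p*q - 5*q^3/9 + 36*q^2}; counting standard monomials gives mu = 7. Corank 2; j^3 = (3*p - 2*q)^3 is a perfect cube, so E-series; the 4-jet and mu = 7 give E_7.

Type E_7, Milnor number mu = 7.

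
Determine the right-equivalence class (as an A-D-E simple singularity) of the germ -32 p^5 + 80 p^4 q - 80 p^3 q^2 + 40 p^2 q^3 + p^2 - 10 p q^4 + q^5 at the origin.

A_4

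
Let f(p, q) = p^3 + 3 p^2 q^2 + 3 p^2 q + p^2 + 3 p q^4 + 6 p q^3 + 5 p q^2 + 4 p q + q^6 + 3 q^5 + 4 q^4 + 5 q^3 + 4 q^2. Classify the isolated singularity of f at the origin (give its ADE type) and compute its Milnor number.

Type A_{2}, Milnor number mu = 2.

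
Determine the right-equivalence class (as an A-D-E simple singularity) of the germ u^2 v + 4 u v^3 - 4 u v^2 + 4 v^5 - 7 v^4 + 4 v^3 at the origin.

D_{5}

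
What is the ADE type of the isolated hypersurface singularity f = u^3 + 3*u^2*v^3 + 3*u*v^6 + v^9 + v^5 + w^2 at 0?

The Hessian of f at 0 is [[0, 0, 0], [0, 0, 0], [0, 0, 2]] with rank 1, so corank 2. A Groebner basis of the Jacobian ideal J(f) in C{u,v,w} is {u^2/2 + u*v^3, v^4, u^3, u^2*v, w}; counting standard monomials gives mu = 8. Corank 2; j^3 = u^3 is a perfect cube, so E-series; the 5-jet and mu = 8 give E_8.

E_8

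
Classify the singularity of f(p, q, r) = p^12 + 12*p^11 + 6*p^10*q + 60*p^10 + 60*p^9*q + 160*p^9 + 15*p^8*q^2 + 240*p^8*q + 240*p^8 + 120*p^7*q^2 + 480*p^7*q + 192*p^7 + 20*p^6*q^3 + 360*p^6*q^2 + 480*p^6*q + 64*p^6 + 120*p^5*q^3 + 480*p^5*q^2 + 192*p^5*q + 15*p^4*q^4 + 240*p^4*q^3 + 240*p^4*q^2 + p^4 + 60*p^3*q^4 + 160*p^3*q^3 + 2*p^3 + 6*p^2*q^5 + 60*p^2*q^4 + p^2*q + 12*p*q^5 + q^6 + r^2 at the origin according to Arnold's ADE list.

D_{7}

The Hessian of f at 0 is [[0, 0, 0], [0, 0, 0], [0, 0, 2]] with rank 1, so corank 2. A Groebner basis of the Jacobian ideal J(f) in C{p,q,r} is {-p*q/12 + q^5, p*q^2, p^2 + p*q/2, r}; counting standard monomials gives mu = 7. Corank 2; j^3 = p^2*(2*p + q) has shape L^2 M (L != M), so D-series; mu = 7 gives D_7.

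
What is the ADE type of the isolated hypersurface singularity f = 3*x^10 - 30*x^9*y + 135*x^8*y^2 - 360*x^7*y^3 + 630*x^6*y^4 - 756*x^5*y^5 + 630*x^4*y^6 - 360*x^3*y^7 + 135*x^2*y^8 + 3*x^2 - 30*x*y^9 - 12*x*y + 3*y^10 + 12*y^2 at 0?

A9

The Hessian of f at 0 has rank 1. Corank 1: A-series; mu = 9 gives A_9.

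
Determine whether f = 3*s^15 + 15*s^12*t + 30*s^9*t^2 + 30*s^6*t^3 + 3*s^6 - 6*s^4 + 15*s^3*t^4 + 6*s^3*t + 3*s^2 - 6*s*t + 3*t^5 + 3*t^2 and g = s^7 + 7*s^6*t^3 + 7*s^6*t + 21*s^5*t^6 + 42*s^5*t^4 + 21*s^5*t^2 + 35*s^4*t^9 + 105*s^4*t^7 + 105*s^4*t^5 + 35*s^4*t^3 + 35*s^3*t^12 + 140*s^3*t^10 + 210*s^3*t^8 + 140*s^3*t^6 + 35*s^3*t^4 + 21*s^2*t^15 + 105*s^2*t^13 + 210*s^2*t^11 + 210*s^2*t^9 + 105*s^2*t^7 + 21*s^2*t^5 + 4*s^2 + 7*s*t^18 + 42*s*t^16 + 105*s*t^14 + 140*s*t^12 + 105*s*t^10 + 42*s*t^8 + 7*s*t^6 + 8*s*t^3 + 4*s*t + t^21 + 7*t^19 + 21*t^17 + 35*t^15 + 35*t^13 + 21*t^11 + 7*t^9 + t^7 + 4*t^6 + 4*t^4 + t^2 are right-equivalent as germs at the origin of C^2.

The Hessian of f at 0 has rank 1. Corank 1: A-series; mu = 4 gives A_4. The Hessian of g at 0 has rank 1. Corank 1: A-series; mu = 6 gives A_6. f is A_4 but g is A_6, hence not right-equivalent.

No.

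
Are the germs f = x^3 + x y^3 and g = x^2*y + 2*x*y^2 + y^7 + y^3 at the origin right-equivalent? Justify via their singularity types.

No.

The Hessian of f at 0 has rank 0. Corank 2; j^3 = x^3 is a perfect cube, so E-series; the 4-jet and mu = 7 give E_7. The Hessian of g at 0 has rank 0. Corank 2; j^3 = y*(x + y)^2 has shape L^2 M (L != M), so D-series; mu = 8 gives D_8. f is E_7 but g is D_8, hence not right-equivalent.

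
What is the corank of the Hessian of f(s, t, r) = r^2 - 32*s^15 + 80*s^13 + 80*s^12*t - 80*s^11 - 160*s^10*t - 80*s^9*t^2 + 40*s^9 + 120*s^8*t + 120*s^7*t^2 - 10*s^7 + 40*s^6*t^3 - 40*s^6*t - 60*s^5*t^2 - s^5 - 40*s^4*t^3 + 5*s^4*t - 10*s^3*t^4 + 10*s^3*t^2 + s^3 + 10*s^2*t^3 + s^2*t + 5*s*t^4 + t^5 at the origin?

2

Hessian at 0 has rank 1.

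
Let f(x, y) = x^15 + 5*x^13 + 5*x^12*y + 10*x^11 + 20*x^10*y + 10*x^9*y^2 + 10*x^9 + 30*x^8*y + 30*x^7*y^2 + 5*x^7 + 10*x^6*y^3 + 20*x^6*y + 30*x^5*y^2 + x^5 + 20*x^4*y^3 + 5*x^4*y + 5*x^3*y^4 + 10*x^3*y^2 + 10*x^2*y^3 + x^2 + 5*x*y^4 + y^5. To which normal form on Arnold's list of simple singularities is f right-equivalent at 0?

The Hessian of f at 0 has rank 1. Corank 1: A-series; mu = 4 gives A_4.

A_{4}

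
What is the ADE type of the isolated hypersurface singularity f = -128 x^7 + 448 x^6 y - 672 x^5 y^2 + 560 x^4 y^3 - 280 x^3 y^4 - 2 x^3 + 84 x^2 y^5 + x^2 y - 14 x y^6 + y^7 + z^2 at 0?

The Hessian of f at 0 is [[0, 0, 0], [0, 0, 0], [0, 0, 2]] with rank 1, so corank 2. A Groebner basis of the Jacobian ideal J(f) in C{x,y,z} is {x*y/14 + y^6, x*y^2, x^2 - x*y/2, z}; counting standard monomials gives mu = 8. Corank 2; j^3 = -x^2*(2*x - y) has shape L^2 M (L != M), so D-series; mu = 8 gives D_8.

D_{8}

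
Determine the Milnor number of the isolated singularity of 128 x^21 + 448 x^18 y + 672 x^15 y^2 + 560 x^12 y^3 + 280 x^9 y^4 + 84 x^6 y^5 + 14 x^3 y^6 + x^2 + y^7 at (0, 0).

6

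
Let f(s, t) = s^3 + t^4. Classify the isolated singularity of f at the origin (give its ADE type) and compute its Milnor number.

The Hessian of f at 0 has rank 0. Corank 2; j^3 = s^3 is a perfect cube, so E-series; the 4-jet and mu = 6 give E_6.

Type E6, Milnor number mu = 6.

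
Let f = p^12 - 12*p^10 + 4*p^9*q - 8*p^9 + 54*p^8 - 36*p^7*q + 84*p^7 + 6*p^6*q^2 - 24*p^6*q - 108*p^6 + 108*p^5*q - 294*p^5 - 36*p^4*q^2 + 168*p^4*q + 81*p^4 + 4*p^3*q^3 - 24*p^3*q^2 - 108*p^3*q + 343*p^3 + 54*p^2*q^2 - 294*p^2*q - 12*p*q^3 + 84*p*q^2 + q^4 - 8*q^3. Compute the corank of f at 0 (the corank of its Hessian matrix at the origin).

2

The Hessian at 0 is [[0, 0], [0, 0]] of rank 0; hence corank 2.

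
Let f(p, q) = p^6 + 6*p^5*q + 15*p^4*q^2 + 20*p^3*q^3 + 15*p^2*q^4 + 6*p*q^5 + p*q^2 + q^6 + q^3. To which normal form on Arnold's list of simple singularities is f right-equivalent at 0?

D_7

The Hessian of f at 0 has rank 0. Corank 2; j^3 = q^2*(p + q) has shape L^2 M (L != M), so D-series; mu = 7 gives D_7.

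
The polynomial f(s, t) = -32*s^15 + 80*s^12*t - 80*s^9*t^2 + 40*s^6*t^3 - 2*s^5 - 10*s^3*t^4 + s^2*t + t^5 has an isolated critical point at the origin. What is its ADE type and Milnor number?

Type D_6, Milnor number mu = 6.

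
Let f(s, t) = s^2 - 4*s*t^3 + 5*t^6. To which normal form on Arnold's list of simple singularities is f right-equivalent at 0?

The Hessian of f at 0 has rank 1. Corank 1: A-series; mu = 5 gives A_5.

A5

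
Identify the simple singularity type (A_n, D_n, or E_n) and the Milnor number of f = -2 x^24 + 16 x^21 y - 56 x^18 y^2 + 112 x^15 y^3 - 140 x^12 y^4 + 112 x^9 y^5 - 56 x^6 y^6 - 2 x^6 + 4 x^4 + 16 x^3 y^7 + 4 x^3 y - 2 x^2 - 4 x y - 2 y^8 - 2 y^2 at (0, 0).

Type A7, Milnor number mu = 7.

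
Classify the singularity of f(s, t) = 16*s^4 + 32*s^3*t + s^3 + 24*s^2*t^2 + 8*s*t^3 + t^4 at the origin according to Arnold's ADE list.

E6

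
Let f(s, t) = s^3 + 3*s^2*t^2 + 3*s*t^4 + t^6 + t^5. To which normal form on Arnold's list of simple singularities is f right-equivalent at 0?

E_{8}

The Hessian of f at 0 has rank 0. Corank 2; j^3 = s^3 is a perfect cube, so E-series; the 5-jet and mu = 8 give E_8.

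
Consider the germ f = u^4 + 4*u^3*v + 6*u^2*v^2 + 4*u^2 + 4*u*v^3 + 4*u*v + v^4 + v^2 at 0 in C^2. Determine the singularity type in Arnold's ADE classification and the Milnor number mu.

The Hessian of f at 0 has rank 1. Corank 1: A-series; mu = 3 gives A_3.

Type A_{3}, Milnor number mu = 3.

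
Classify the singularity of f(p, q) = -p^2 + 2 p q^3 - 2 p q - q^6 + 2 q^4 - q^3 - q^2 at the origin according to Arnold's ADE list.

A_2

The Hessian of f at 0 has rank 1. Corank 1: A-series; mu = 2 gives A_2.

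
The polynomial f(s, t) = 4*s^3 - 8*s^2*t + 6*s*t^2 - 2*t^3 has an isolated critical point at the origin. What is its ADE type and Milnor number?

The Hessian of f at 0 has rank 0. Corank 2; j^3 = 2*(s - t)*(2*s^2 - 2*s*t + t^2) splits into three distinct lines over C (the quadratic factor has nonzero discriminant), so D_4.

Type D_{4}, Milnor number mu = 4.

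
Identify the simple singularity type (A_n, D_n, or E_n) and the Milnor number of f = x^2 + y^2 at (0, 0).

Type A1, Milnor number mu = 1.

The Hessian of f at 0 has rank 2. Corank 0: nondegenerate Morse point, so A_1.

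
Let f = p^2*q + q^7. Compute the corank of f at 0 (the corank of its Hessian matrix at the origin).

The Hessian at 0 is [[0, 0], [0, 0]] of rank 0; hence corank 2.

2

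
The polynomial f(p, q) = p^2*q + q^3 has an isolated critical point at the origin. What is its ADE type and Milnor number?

Type D4, Milnor number mu = 4.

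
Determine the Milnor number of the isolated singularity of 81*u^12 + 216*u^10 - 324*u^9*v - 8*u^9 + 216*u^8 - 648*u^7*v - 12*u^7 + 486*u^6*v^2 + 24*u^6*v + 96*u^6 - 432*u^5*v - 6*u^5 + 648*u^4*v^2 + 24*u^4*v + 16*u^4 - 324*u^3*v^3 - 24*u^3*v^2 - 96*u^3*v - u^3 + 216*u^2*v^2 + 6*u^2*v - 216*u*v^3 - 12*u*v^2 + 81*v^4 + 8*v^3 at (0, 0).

The Hessian of f at 0 is [[0, 0], [0, 0]] with rank 0, so corank 2. A Groebner basis of the Jacobian ideal J(f) in C{u,v} is {v^4, u*v^2 - 11*v^3/6, u^2 - 4*u*v + 4*v^2}; counting standard monomials gives mu = 6. Corank 2; j^3 = -(u - 2*v)^3 is a perfect cube, so E-series; the 4-jet and mu = 6 give E_6.

6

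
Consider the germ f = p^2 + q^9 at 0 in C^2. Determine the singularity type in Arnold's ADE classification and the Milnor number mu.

The Hessian of f at 0 is [[2, 0], [0, 0]] with rank 1, so corank 1. A Groebner basis of the Jacobian ideal J(f) in C{p,q} is {q^8, p}; counting standard monomials gives mu = 8. Corank 1: A-series; mu = 8 gives A_8.

Type A_{8}, Milnor number mu = 8.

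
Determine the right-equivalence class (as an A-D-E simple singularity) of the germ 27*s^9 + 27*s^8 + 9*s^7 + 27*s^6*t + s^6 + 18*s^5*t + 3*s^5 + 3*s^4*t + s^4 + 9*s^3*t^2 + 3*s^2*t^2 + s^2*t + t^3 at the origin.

The Hessian of f at 0 has rank 0. Corank 2; j^3 = t*(s^2 + t^2) splits into three distinct lines over C (the quadratic factor has nonzero discriminant), so D_4.

D_4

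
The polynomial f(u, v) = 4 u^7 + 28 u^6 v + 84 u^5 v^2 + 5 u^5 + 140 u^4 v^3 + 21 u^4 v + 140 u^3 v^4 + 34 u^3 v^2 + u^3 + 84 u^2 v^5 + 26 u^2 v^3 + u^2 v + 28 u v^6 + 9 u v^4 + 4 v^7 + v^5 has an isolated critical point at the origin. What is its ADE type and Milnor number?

Type D_6, Milnor number mu = 6.

The Hessian of f at 0 has rank 0. Corank 2; j^3 = u^2*(u + v) has shape L^2 M (L != M), so D-series; mu = 6 gives D_6.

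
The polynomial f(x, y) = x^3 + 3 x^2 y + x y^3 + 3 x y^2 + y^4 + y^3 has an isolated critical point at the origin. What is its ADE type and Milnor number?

The Hessian of f at 0 has rank 0. Corank 2; j^3 = (x + y)^3 is a perfect cube, so E-series; the 4-jet and mu = 7 give E_7.

Type E_{7}, Milnor number mu = 7.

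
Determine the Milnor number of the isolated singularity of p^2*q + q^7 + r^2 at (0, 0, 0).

The Hessian of f at 0 has rank 1. Corank 2; j^3 = p^2*q has shape L^2 M (L != M), so D-series; mu = 8 gives D_8.

8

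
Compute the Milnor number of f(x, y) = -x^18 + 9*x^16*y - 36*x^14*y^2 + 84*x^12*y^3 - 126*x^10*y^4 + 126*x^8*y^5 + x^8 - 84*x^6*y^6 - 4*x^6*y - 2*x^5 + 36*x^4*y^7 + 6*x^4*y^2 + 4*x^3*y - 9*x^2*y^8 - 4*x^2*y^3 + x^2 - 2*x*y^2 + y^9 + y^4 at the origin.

8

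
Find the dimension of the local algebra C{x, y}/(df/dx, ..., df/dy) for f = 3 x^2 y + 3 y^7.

8

The Hessian of f at 0 has rank 0. Corank 2; j^3 = 3*x^2*y has shape L^2 M (L != M), so D-series; mu = 8 gives D_8.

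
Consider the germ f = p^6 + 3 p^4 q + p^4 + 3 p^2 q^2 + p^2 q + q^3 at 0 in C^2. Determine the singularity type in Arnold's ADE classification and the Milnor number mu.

Type D_4, Milnor number mu = 4.

The Hessian of f at 0 has rank 0. Corank 2; j^3 = q*(p^2 + q^2) splits into three distinct lines over C (the quadratic factor has nonzero discriminant), so D_4.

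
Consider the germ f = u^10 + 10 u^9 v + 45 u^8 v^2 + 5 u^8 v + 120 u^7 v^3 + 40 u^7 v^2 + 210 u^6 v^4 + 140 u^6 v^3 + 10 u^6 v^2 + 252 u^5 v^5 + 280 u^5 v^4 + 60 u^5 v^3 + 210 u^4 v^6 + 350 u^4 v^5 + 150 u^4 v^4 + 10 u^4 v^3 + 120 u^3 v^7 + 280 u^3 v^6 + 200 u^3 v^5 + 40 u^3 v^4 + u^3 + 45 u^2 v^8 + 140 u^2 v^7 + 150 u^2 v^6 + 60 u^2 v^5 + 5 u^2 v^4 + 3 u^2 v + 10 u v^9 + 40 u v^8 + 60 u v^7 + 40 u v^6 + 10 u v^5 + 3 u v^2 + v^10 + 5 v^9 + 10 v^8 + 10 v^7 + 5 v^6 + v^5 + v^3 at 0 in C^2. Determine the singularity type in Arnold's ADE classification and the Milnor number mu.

Type E8, Milnor number mu = 8.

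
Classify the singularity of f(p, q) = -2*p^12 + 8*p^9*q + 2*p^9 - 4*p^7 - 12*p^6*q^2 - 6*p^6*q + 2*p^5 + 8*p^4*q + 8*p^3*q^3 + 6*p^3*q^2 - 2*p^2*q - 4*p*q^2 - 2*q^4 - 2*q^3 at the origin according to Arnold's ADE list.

D5

The Hessian of f at 0 is [[0, 0], [0, 0]] with rank 0, so corank 2. A Groebner basis of the Jacobian ideal J(f) in C{p,q} is {p^3 - p^2/4 + q^2/4, p^2/4 + q^3 - q^2/4, p*q + q^2}; counting standard monomials gives mu = 5. Corank 2; j^3 = -2*q*(p + q)^2 has shape L^2 M (L != M), so D-series; mu = 5 gives D_5.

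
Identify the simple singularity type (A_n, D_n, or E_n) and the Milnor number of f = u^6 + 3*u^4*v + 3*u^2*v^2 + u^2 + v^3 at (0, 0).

Type A2, Milnor number mu = 2.

The Hessian of f at 0 is [[2, 0], [0, 0]] with rank 1, so corank 1. A Groebner basis of the Jacobian ideal J(f) in C{u,v} is {v^2, u}; counting standard monomials gives mu = 2. Corank 1: A-series; mu = 2 gives A_2.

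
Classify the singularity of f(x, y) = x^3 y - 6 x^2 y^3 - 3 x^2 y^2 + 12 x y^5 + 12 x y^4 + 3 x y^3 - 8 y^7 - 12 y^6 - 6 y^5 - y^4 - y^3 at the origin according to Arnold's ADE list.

The Hessian of f at 0 has rank 0. Corank 2; j^3 = -y^3 is a perfect cube, so E-series; the 4-jet and mu = 7 give E_7.

E_7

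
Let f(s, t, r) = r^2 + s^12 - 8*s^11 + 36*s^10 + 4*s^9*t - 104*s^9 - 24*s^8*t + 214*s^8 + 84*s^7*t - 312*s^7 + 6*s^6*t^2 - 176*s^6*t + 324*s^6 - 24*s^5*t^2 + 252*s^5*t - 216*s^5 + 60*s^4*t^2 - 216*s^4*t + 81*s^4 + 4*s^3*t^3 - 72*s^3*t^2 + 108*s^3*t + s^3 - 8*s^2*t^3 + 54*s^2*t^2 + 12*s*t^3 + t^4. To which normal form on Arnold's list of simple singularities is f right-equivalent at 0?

E_6

The Hessian of f at 0 is [[0, 0, 0], [0, 0, 0], [0, 0, 2]] with rank 1, so corank 2. A Groebner basis of the Jacobian ideal J(f) in C{s,t,r} is {t^4, s*t^2 + t^3/9, s^2, r}; counting standard monomials gives mu = 6. Corank 2; j^3 = s^3 is a perfect cube, so E-series; the 4-jet and mu = 6 give E_6.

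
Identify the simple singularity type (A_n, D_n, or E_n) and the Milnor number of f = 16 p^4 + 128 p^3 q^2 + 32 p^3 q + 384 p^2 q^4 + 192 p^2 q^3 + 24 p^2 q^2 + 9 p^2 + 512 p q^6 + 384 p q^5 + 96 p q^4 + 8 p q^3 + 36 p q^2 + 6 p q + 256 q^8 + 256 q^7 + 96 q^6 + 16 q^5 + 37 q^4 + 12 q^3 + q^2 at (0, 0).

The Hessian of f at 0 is [[18, 6], [6, 2]] with rank 1, so corank 1. A Groebner basis of the Jacobian ideal J(f) in C{p,q} is {p^2 + p/18 + q/54, p*q - p/6 - q/18, p/2 + q^2 + q/6}; counting standard monomials gives mu = 3. Corank 1: A-series; mu = 3 gives A_3.

Type A_3, Milnor number mu = 3.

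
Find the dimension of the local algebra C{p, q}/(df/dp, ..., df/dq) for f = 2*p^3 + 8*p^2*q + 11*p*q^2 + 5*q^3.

4

The Hessian of f at 0 is [[0, 0], [0, 0]] with rank 0, so corank 2. A Groebner basis of the Jacobian ideal J(f) in C{p,q} is {q^3, p^2 + q^2/2, p*q + q^2/2}; counting standard monomials gives mu = 4. Corank 2; j^3 = (p + q)*(2*p^2 + 6*p*q + 5*q^2) splits into three distinct lines over C (the quadratic factor has nonzero discriminant), so D_4.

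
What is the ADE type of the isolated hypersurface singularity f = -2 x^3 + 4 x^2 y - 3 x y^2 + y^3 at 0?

D_{4}

The Hessian of f at 0 has rank 0. Corank 2; j^3 = -(x - y)*(2*x^2 - 2*x*y + y^2) splits into three distinct lines over C (the quadratic factor has nonzero discriminant), so D_4.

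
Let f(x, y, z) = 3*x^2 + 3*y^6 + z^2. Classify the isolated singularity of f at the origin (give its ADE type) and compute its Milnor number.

Type A5, Milnor number mu = 5.

The Hessian of f at 0 has rank 2. Corank 1: A-series; mu = 5 gives A_5.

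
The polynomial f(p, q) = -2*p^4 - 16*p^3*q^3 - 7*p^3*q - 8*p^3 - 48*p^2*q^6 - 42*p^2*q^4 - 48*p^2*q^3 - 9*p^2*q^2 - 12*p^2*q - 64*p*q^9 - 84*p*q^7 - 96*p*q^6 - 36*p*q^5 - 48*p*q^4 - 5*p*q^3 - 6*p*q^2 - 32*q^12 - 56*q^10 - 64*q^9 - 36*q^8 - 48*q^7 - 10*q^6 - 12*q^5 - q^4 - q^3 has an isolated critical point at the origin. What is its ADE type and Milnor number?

Type E_{7}, Milnor number mu = 7.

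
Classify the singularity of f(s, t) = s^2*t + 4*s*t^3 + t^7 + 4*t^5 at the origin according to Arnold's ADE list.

D_{8}

The Hessian of f at 0 is [[0, 0], [0, 0]] with rank 0, so corank 2. A Groebner basis of the Jacobian ideal J(f) in C{s,t} is {s^2*t^2 + 4*s^2/7 + 8*s*t^2/7, s^3 - 8*s^2/7 - 16*s*t^2/7, s*t/2 + t^3}; counting standard monomials gives mu = 8. Corank 2; j^3 = s^2*t has shape L^2 M (L != M), so D-series; mu = 8 gives D_8.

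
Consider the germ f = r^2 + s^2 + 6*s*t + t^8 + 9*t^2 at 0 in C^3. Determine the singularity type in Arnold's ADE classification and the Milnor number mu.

Type A7, Milnor number mu = 7.

The Hessian of f at 0 is [[2, 6, 0], [6, 18, 0], [0, 0, 2]] with rank 2, so corank 1. A Groebner basis of the Jacobian ideal J(f) in C{s,t,r} is {t^7, s + 3*t, r}; counting standard monomials gives mu = 7. Corank 1: A-series; mu = 7 gives A_7.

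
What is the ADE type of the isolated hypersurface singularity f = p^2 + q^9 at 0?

A_8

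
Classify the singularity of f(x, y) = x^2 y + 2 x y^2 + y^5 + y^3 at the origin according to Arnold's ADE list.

The Hessian of f at 0 is [[0, 0], [0, 0]] with rank 0, so corank 2. A Groebner basis of the Jacobian ideal J(f) in C{x,y} is {x^2/5 + y^4 - y^2/5, x^3 + y^3, x*y + y^2}; counting standard monomials gives mu = 6. Corank 2; j^3 = y*(x + y)^2 has shape L^2 M (L != M), so D-series; mu = 6 gives D_6.

D_6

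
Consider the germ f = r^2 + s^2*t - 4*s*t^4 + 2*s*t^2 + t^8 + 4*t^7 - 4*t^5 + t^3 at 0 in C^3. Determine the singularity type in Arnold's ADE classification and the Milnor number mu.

Type D_9, Milnor number mu = 9.

The Hessian of f at 0 has rank 1. Corank 2; j^3 = t*(s + t)^2 has shape L^2 M (L != M), so D-series; mu = 9 gives D_9.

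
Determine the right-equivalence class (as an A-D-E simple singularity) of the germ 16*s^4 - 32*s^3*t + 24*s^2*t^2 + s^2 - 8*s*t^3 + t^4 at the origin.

A3

The Hessian of f at 0 has rank 1. Corank 1: A-series; mu = 3 gives A_3.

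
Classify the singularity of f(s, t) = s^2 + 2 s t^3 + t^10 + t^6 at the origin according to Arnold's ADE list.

A_{9}

The Hessian of f at 0 has rank 1. Corank 1: A-series; mu = 9 gives A_9.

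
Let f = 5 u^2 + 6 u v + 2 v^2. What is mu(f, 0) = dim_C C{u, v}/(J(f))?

1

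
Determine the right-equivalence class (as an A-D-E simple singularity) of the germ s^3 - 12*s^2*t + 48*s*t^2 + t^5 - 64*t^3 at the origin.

E8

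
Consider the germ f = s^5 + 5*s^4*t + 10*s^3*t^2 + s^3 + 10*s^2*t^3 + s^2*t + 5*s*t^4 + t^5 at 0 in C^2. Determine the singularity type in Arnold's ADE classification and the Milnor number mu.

Type D_6, Milnor number mu = 6.

The Hessian of f at 0 has rank 0. Corank 2; j^3 = s^2*(s + t) has shape L^2 M (L != M), so D-series; mu = 6 gives D_6.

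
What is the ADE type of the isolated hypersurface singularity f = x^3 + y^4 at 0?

The Hessian of f at 0 has rank 0. Corank 2; j^3 = x^3 is a perfect cube, so E-series; the 4-jet and mu = 6 give E_6.

E6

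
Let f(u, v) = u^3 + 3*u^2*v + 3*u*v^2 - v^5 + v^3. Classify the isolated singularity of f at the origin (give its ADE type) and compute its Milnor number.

The Hessian of f at 0 has rank 0. Corank 2; j^3 = (u + v)^3 is a perfect cube, so E-series; the 5-jet and mu = 8 give E_8.

Type E_{8}, Milnor number mu = 8.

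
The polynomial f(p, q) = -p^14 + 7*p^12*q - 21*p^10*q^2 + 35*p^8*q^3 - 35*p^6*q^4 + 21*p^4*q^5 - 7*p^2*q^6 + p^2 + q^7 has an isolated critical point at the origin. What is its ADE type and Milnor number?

Type A_6, Milnor number mu = 6.

The Hessian of f at 0 has rank 1. Corank 1: A-series; mu = 6 gives A_6.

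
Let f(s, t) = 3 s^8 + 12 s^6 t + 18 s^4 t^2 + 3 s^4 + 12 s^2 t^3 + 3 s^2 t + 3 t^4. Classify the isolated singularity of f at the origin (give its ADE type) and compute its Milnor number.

The Hessian of f at 0 has rank 0. Corank 2; j^3 = 3*s^2*t has shape L^2 M (L != M), so D-series; mu = 5 gives D_5.

Type D_5, Milnor number mu = 5.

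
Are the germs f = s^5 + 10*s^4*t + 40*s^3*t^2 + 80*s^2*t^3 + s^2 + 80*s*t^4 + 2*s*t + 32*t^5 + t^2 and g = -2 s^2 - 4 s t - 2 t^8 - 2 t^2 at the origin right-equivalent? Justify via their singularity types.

The Hessian of f at 0 is [[2, 2], [2, 2]] with rank 1, so corank 1. A Groebner basis of the Jacobian ideal J(f) in C{s,t} is {t^4, s + t}; counting standard monomials gives mu = 4. Corank 1: A-series; mu = 4 gives A_4. The Hessian of g at 0 is [[-4, -4], [-4, -4]] with rank 1, so corank 1. A Groebner basis of the Jacobian ideal J(g) in C{s,t} is {t^7, s + t}; counting standard monomials gives mu = 7. Corank 1: A-series; mu = 7 gives A_7. f is A_4 but g is A_7, hence not right-equivalent.

No.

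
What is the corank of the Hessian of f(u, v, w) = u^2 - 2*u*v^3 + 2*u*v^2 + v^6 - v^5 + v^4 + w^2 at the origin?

1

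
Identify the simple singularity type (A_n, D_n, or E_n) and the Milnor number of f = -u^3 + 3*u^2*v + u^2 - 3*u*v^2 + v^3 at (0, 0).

The Hessian of f at 0 has rank 1. Corank 1: A-series; mu = 2 gives A_2.

Type A_2, Milnor number mu = 2.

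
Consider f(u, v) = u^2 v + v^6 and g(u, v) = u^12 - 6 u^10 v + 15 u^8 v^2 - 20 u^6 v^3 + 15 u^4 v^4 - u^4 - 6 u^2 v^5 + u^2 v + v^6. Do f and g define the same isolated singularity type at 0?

Yes.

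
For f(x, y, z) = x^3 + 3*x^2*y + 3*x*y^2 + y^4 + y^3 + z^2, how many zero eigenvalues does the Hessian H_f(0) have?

Hessian at 0 has rank 1.

2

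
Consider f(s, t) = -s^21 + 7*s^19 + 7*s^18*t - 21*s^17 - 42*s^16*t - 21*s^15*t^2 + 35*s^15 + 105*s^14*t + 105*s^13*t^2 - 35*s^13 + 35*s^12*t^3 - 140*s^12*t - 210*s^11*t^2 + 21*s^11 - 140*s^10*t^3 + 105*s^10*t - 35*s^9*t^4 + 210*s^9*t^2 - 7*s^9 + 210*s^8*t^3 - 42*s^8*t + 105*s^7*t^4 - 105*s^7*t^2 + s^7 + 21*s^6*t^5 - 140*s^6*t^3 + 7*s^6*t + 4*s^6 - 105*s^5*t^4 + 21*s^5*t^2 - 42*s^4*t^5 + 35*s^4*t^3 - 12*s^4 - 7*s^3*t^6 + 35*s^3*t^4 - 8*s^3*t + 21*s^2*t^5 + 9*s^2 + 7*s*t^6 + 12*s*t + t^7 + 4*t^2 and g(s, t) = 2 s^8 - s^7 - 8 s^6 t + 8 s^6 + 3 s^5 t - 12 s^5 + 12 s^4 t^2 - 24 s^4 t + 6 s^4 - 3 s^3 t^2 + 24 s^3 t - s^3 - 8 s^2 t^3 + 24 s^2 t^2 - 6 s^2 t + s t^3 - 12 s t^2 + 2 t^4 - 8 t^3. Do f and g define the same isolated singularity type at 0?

No.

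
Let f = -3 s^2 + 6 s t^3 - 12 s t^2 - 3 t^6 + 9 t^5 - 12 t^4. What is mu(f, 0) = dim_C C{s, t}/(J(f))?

The Hessian of f at 0 has rank 1. Corank 1: A-series; mu = 4 gives A_4.

4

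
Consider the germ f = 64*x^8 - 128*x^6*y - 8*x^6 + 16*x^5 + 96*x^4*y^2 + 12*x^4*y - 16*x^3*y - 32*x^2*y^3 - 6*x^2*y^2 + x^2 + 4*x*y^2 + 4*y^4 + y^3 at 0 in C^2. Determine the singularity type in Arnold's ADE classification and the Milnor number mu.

Type A_{2}, Milnor number mu = 2.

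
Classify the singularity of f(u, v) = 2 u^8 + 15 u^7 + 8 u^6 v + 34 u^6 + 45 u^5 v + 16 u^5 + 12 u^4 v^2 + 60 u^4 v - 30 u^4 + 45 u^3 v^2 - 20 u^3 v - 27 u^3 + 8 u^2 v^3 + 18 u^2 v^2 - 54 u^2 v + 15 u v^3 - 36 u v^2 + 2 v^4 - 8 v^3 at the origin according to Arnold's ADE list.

E_7

The Hessian of f at 0 has rank 0. Corank 2; j^3 = -(3*u + 2*v)^3 is a perfect cube, so E-series; the 4-jet and mu = 7 give E_7.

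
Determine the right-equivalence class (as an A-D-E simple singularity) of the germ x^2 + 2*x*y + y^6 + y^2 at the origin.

A5

The Hessian of f at 0 has rank 1. Corank 1: A-series; mu = 5 gives A_5.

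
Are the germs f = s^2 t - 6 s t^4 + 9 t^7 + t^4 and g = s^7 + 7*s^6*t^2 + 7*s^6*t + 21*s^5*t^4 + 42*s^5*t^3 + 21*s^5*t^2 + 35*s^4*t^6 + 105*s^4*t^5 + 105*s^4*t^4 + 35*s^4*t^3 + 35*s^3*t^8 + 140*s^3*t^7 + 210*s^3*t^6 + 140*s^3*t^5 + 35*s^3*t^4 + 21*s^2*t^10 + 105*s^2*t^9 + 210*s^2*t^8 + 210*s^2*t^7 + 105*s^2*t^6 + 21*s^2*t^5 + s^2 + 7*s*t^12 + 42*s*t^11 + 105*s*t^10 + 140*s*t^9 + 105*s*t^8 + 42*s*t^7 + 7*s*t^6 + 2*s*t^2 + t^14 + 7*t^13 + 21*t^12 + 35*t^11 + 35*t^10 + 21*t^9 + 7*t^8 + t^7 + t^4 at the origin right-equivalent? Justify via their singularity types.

No.

The Hessian of f at 0 is [[0, 0], [0, 0]] with rank 0, so corank 2. A Groebner basis of the Jacobian ideal J(f) in C{s,t} is {s^3, s^2/4 + t^3, s*t}; counting standard monomials gives mu = 5. Corank 2; j^3 = s^2*t has shape L^2 M (L != M), so D-series; mu = 5 gives D_5. The Hessian of g at 0 is [[2, 0], [0, 0]] with rank 1, so corank 1. A Groebner basis of the Jacobian ideal J(g) in C{s,t} is {s^3, s + t^2}; counting standard monomials gives mu = 6. Corank 1: A-series; mu = 6 gives A_6. f is D_5 but g is A_6, hence not right-equivalent.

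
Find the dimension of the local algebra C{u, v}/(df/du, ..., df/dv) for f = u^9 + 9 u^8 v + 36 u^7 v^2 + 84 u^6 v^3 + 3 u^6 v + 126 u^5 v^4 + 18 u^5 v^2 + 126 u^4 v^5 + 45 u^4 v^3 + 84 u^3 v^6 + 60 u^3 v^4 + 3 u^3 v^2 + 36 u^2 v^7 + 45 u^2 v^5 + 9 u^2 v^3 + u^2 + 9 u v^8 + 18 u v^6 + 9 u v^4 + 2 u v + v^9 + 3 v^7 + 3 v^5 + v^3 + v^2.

The Hessian of f at 0 is [[2, 2], [2, 2]] with rank 1, so corank 1. A Groebner basis of the Jacobian ideal J(f) in C{u,v} is {v^2, u + v}; counting standard monomials gives mu = 2. Corank 1: A-series; mu = 2 gives A_2.

2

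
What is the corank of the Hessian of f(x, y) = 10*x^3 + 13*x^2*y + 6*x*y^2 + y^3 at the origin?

2

The Hessian at 0 is [[0, 0], [0, 0]] of rank 0; hence corank 2.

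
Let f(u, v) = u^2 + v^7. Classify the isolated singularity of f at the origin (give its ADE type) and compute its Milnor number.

Type A_{6}, Milnor number mu = 6.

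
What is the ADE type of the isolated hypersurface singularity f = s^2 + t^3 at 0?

The Hessian of f at 0 has rank 1. Corank 1: A-series; mu = 2 gives A_2.

A2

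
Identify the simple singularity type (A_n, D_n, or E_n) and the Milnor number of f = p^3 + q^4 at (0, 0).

The Hessian of f at 0 has rank 0. Corank 2; j^3 = p^3 is a perfect cube, so E-series; the 4-jet and mu = 6 give E_6.

Type E_{6}, Milnor number mu = 6.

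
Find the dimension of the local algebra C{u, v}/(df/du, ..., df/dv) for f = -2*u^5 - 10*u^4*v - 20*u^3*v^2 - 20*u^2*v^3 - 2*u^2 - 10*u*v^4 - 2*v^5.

4

The Hessian of f at 0 has rank 1. Corank 1: A-series; mu = 4 gives A_4.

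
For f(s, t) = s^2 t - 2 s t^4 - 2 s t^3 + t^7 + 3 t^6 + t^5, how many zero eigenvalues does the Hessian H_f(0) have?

2

The Hessian at 0 is [[0, 0], [0, 0]] of rank 0; hence corank 2.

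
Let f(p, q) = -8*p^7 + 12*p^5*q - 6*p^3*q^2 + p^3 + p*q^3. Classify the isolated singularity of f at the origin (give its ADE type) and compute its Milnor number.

Type E_{7}, Milnor number mu = 7.

The Hessian of f at 0 has rank 0. Corank 2; j^3 = p^3 is a perfect cube, so E-series; the 4-jet and mu = 7 give E_7.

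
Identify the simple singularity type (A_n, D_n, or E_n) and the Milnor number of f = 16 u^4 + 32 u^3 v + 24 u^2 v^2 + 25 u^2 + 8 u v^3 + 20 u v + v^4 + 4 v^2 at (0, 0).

The Hessian of f at 0 has rank 1. Corank 1: A-series; mu = 3 gives A_3.

Type A3, Milnor number mu = 3.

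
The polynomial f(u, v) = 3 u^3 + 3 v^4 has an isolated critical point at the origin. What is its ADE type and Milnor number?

Type E_{6}, Milnor number mu = 6.

The Hessian of f at 0 has rank 0. Corank 2; j^3 = 3*u^3 is a perfect cube, so E-series; the 4-jet and mu = 6 give E_6.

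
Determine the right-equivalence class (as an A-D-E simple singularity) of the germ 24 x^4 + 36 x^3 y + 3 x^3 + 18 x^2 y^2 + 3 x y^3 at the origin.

E_7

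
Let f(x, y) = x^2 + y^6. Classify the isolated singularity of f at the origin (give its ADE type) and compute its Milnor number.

The Hessian of f at 0 has rank 1. Corank 1: A-series; mu = 5 gives A_5.

Type A_5, Milnor number mu = 5.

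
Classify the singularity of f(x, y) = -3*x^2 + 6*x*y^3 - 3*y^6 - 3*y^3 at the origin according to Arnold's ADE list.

A_2

The Hessian of f at 0 has rank 1. Corank 1: A-series; mu = 2 gives A_2.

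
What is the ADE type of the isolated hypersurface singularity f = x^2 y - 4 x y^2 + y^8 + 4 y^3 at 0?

D_9

The Hessian of f at 0 has rank 0. Corank 2; j^3 = y*(x - 2*y)^2 has shape L^2 M (L != M), so D-series; mu = 9 gives D_9.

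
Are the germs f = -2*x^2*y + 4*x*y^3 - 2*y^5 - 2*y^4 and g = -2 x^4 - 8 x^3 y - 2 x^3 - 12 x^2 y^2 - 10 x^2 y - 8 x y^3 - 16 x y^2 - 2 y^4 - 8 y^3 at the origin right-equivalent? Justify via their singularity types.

The Hessian of f at 0 is [[0, 0], [0, 0]] with rank 0, so corank 2. A Groebner basis of the Jacobian ideal J(f) in C{x,y} is {x*y^2, -x*y + y^3, x^2 + 4*x*y}; counting standard monomials gives mu = 5. Corank 2; j^3 = -2*x^2*y has shape L^2 M (L != M), so D-series; mu = 5 gives D_5. The Hessian of g at 0 is [[0, 0], [0, 0]] with rank 0, so corank 2. A Groebner basis of the Jacobian ideal J(g) in C{x,y} is {x*y^2 + x*y/2 + y^2, -x*y/4 + y^3 - y^2/2, x^2 + 3*x*y + 2*y^2}; counting standard monomials gives mu = 5. Corank 2; j^3 = -2*(x + y)*(x + 2*y)^2 has shape L^2 M (L != M), so D-series; mu = 5 gives D_5. Both have type D_5, hence right-equivalent.

Yes.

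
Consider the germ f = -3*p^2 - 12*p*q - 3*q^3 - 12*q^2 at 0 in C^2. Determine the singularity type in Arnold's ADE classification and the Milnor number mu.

Type A2, Milnor number mu = 2.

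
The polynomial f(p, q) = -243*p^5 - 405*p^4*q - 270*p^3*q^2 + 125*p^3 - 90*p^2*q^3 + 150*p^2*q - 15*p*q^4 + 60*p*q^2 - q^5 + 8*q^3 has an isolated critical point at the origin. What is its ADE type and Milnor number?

Type E_8, Milnor number mu = 8.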